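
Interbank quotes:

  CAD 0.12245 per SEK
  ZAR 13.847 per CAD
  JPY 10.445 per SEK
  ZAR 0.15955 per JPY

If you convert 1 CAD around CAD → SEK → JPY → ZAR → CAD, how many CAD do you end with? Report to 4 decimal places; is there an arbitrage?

0.9829 (arbitrage exists)

Around CAD → SEK → JPY → ZAR → CAD: 1 ÷ 0.12245 × 10.445 × 0.15955 ÷ 13.847 = 0.982858
Product < 1; profitable direction is CAD → ZAR → JPY → SEK → CAD.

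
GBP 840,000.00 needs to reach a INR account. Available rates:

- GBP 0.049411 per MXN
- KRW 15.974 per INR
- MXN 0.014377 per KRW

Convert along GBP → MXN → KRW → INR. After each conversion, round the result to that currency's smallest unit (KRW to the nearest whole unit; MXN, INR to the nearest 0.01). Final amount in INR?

INR 74,024,194.44

GBP 840,000.00 ÷ 0.049411 = MXN 17,000,263.10
MXN 17,000,263.10 ÷ 0.014377 = KRW 1,182,462,482
KRW 1,182,462,482 ÷ 15.974 = INR 74,024,194.44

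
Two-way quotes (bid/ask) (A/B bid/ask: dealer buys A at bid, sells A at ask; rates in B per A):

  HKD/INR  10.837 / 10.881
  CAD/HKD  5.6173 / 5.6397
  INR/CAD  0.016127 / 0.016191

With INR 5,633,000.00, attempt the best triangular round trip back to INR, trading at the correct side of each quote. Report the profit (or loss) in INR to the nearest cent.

Best loop INR → HKD → CAD → INR:
INR 5,633,000.00 ÷ 10.881 (buy HKD at ask) = HKD 517,691.39
HKD 517,691.39 ÷ 5.6397 (buy CAD at ask) = CAD 91,794.14
CAD 91,794.14 ÷ 0.016191 (buy INR at ask) = INR 5,669,454.39

Net profit: INR 36,454.39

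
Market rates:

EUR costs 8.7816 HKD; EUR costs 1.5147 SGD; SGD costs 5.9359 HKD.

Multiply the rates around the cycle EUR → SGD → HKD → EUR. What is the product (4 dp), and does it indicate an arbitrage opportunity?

1.0239 (arbitrage exists)

Around EUR → SGD → HKD → EUR: 1 × 1.5147 × 5.9359 ÷ 8.7816 = 1.023858
Product > 1; profitable direction is EUR → SGD → HKD → EUR.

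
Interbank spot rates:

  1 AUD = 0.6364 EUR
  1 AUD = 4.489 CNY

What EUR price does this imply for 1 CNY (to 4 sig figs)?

CNY/EUR = 0.1418

1 CNY ÷ 4.489 = 0.222767 AUD
0.222767 AUD × 0.6364 = 0.141769 EUR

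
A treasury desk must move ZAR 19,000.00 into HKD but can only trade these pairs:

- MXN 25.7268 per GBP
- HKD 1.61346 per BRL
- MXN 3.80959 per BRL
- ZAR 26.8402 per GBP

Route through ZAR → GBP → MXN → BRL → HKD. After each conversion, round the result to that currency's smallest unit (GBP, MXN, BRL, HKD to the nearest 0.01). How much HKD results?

HKD 7,713.15

ZAR 19,000.00 ÷ 26.8402 = GBP 707.89
GBP 707.89 × 25.7268 = MXN 18,211.74
MXN 18,211.74 ÷ 3.80959 = BRL 4,780.50
BRL 4,780.50 × 1.61346 = HKD 7,713.15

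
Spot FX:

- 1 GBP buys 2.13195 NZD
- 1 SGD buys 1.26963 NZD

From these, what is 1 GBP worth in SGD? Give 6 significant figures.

1 GBP × 2.13195 = 2.13195 NZD
2.13195 NZD ÷ 1.26963 = 1.67919 SGD

GBP/SGD = 1.67919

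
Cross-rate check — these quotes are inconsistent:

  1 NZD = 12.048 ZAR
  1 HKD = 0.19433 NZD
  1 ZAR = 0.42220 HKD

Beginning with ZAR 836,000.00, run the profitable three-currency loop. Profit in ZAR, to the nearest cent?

Profit: ZAR 9,732.93

Profitable loop is ZAR → NZD → HKD → ZAR:
ZAR 836,000.00 ÷ 12.048 = NZD 69,389.11
NZD 69,389.11 ÷ 0.19433 = HKD 357,068.44
HKD 357,068.44 ÷ 0.42220 = ZAR 845,732.93
Profit = ZAR 845,732.93 − ZAR 836,000.00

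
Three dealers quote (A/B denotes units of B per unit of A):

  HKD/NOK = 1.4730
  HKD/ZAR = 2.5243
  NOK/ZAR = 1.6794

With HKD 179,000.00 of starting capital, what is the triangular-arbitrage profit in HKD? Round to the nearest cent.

Profit: HKD 3,657.33

Profitable loop is HKD → ZAR → NOK → HKD:
HKD 179,000.00 × 2.5243 = ZAR 451,849.70
ZAR 451,849.70 ÷ 1.6794 = NOK 269,054.25
NOK 269,054.25 ÷ 1.4730 = HKD 182,657.33
Profit = HKD 182,657.33 − HKD 179,000.00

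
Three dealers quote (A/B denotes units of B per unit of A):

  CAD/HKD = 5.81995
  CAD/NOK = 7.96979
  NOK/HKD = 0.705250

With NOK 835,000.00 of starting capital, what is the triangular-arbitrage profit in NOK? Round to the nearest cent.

Profit: NOK 29,601.05

Profitable loop is NOK → CAD → HKD → NOK:
NOK 835,000.00 ÷ 7.96979 = CAD 104,770.64
CAD 104,770.64 × 5.81995 = HKD 609,759.89
HKD 609,759.89 ÷ 0.705250 = NOK 864,601.05
Profit = NOK 864,601.05 − NOK 835,000.00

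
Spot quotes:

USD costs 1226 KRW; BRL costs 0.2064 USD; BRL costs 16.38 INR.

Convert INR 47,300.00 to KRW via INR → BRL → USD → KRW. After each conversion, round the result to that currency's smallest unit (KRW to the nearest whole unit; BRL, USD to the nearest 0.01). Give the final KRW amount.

KRW 730,721

INR 47,300.00 ÷ 16.38 = BRL 2,887.67
BRL 2,887.67 × 0.2064 = USD 596.02
USD 596.02 × 1226 = KRW 730,721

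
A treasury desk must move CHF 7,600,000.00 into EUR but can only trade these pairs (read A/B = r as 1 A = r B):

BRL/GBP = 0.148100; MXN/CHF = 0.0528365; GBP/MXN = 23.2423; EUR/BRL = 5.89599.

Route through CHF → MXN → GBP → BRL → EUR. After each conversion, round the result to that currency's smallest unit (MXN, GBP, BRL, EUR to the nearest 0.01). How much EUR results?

EUR 7,087,427.86

CHF 7,600,000.00 ÷ 0.0528365 = MXN 143,839,959.12
MXN 143,839,959.12 ÷ 23.2423 = GBP 6,188,714.50
GBP 6,188,714.50 ÷ 0.148100 = BRL 41,787,403.78
BRL 41,787,403.78 ÷ 5.89599 = EUR 7,087,427.86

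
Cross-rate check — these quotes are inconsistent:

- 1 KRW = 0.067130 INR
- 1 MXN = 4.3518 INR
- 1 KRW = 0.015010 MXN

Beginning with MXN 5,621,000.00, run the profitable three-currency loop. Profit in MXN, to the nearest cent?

Profit: MXN 155,710.62

Profitable loop is MXN → KRW → INR → MXN:
MXN 5,621,000.00 ÷ 0.015010 = KRW 374,483,678
KRW 374,483,678 × 0.067130 = INR 25,139,089.27
INR 25,139,089.27 ÷ 4.3518 = MXN 5,776,710.62
Profit = MXN 5,776,710.62 − MXN 5,621,000.00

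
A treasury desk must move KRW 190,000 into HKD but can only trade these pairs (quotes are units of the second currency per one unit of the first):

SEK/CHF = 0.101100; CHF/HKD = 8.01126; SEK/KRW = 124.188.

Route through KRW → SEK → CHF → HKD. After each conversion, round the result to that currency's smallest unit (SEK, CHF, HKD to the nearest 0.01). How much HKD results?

HKD 1,239.18

KRW 190,000 ÷ 124.188 = SEK 1,529.94
SEK 1,529.94 × 0.101100 = CHF 154.68
CHF 154.68 × 8.01126 = HKD 1,239.18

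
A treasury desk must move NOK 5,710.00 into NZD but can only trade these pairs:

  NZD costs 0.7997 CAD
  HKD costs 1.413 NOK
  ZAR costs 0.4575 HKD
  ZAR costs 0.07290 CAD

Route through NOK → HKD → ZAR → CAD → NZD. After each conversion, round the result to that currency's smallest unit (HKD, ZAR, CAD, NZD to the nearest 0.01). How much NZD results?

NZD 805.20

NOK 5,710.00 ÷ 1.413 = HKD 4,041.05
HKD 4,041.05 ÷ 0.4575 = ZAR 8,832.90
ZAR 8,832.90 × 0.07290 = CAD 643.92
CAD 643.92 ÷ 0.7997 = NZD 805.20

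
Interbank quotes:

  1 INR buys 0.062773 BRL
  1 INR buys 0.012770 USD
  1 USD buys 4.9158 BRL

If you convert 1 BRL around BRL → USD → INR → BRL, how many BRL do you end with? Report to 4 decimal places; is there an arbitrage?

Around BRL → USD → INR → BRL: 1 ÷ 4.9158 ÷ 0.012770 × 0.062773 = 0.999972
Product ≈ 1 (deviation 0.003%, within rounding noise).

1.0000 (no arbitrage)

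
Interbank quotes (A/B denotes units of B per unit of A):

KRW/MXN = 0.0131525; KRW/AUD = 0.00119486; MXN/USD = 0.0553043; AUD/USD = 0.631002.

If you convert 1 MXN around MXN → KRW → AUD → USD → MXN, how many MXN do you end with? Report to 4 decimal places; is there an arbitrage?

Around MXN → KRW → AUD → USD → MXN: 1 ÷ 0.0131525 × 0.00119486 × 0.631002 ÷ 0.0553043 = 1.036527
Product > 1; profitable direction is MXN → KRW → AUD → USD → MXN.

1.0365 (arbitrage exists)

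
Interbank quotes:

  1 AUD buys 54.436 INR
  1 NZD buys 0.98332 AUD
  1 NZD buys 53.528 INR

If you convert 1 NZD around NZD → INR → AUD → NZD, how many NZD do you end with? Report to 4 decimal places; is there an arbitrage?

Around NZD → INR → AUD → NZD: 1 × 53.528 ÷ 54.436 ÷ 0.98332 = 1.000000
Product ≈ 1 (deviation 0.000%, within rounding noise).

1.0000 (no arbitrage)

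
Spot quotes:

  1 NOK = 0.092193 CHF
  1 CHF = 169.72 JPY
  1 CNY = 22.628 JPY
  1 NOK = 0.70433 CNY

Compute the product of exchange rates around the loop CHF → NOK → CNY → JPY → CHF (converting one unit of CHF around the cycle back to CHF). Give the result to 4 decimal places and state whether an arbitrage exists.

1.0186 (arbitrage exists)

Around CHF → NOK → CNY → JPY → CHF: 1 ÷ 0.092193 × 0.70433 × 22.628 ÷ 169.72 = 1.018571
Product > 1; profitable direction is CHF → NOK → CNY → JPY → CHF.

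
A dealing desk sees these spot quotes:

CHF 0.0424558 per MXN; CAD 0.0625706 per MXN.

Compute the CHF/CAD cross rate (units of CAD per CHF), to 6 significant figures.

1 CHF ÷ 0.0424558 = 23.5539 MXN
23.5539 MXN × 0.0625706 = 1.47378 CAD

CHF/CAD = 1.47378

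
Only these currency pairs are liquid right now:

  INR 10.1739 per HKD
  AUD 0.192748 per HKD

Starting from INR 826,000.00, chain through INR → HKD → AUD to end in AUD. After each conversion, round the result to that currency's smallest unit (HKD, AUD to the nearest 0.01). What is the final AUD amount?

INR 826,000.00 ÷ 10.1739 = HKD 81,188.14
HKD 81,188.14 × 0.192748 = AUD 15,648.85

AUD 15,648.85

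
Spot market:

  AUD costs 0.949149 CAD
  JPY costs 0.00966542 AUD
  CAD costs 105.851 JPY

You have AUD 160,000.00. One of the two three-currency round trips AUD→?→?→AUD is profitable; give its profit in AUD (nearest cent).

Profit: AUD 4,766.87

Profitable loop is AUD → JPY → CAD → AUD:
AUD 160,000.00 ÷ 0.00966542 = JPY 16,553,859
JPY 16,553,859 ÷ 105.851 = CAD 156,388.31
CAD 156,388.31 ÷ 0.949149 = AUD 164,766.87
Profit = AUD 164,766.87 − AUD 160,000.00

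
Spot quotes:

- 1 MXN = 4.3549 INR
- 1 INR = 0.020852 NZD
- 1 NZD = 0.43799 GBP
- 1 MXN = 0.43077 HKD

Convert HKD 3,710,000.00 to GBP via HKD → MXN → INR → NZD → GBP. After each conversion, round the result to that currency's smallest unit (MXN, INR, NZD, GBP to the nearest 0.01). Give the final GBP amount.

HKD 3,710,000.00 ÷ 0.43077 = MXN 8,612,484.62
MXN 8,612,484.62 × 4.3549 = INR 37,506,509.27
INR 37,506,509.27 × 0.020852 = NZD 782,085.73
NZD 782,085.73 × 0.43799 = GBP 342,545.73

GBP 342,545.73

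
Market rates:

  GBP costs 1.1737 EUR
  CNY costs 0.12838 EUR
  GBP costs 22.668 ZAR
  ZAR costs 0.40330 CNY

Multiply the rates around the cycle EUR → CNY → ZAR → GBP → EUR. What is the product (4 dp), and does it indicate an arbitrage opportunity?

1.0000 (no arbitrage)

Around EUR → CNY → ZAR → GBP → EUR: 1 ÷ 0.12838 ÷ 0.40330 ÷ 22.668 × 1.1737 = 1.000042
Product ≈ 1 (deviation 0.004%, within rounding noise).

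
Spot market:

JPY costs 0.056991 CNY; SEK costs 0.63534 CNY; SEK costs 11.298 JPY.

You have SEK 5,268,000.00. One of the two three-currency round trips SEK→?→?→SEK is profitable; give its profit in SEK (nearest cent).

Profitable loop is SEK → JPY → CNY → SEK:
SEK 5,268,000.00 × 11.298 = JPY 59,517,864
JPY 59,517,864 × 0.056991 = CNY 3,391,982.59
CNY 3,391,982.59 ÷ 0.63534 = SEK 5,338,846.27
Profit = SEK 5,338,846.27 − SEK 5,268,000.00

Profit: SEK 70,846.27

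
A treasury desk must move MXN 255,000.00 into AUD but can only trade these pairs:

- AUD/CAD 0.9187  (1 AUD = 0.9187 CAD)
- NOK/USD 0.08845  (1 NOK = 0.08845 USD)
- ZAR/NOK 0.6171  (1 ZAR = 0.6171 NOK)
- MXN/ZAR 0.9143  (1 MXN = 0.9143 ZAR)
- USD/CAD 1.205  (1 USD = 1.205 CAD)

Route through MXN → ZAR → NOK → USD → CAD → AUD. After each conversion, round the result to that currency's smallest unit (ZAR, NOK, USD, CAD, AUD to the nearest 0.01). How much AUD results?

AUD 16,691.51

MXN 255,000.00 × 0.9143 = ZAR 233,146.50
ZAR 233,146.50 × 0.6171 = NOK 143,874.71
NOK 143,874.71 × 0.08845 = USD 12,725.72
USD 12,725.72 × 1.205 = CAD 15,334.49
CAD 15,334.49 ÷ 0.9187 = AUD 16,691.51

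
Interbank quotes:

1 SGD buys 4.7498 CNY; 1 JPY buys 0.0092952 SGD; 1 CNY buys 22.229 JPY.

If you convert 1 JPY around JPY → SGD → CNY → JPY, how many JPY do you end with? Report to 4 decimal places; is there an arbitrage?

Around JPY → SGD → CNY → JPY: 1 × 0.0092952 × 4.7498 × 22.229 = 0.981418
Product < 1; profitable direction is JPY → CNY → SGD → JPY.

0.9814 (arbitrage exists)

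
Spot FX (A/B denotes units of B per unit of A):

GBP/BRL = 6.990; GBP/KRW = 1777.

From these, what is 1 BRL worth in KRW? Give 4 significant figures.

1 BRL ÷ 6.990 = 0.143062 GBP
0.143062 GBP × 1777 = 254.22 KRW

BRL/KRW = 254.2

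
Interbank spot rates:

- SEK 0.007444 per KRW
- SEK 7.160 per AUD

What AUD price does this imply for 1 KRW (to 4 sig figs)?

1 KRW × 0.007444 = 0.007444 SEK
0.007444 SEK ÷ 7.160 = 0.00103966 AUD

KRW/AUD = 0.001040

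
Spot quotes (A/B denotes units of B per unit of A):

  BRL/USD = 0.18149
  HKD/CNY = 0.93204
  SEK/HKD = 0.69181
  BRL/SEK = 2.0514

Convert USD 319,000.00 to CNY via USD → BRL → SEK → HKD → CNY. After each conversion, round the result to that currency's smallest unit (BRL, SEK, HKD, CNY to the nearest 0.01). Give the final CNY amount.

CNY 2,324,929.14

USD 319,000.00 ÷ 0.18149 = BRL 1,757,672.60
BRL 1,757,672.60 × 2.0514 = SEK 3,605,689.57
SEK 3,605,689.57 × 0.69181 = HKD 2,494,452.10
HKD 2,494,452.10 × 0.93204 = CNY 2,324,929.14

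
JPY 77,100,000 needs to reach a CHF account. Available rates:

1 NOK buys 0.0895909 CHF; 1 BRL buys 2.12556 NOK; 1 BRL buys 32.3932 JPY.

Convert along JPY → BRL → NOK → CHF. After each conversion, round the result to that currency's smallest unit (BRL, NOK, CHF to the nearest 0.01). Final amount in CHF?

JPY 77,100,000 ÷ 32.3932 = BRL 2,380,129.16
BRL 2,380,129.16 × 2.12556 = NOK 5,059,107.34
NOK 5,059,107.34 × 0.0895909 = CHF 453,249.98

CHF 453,249.98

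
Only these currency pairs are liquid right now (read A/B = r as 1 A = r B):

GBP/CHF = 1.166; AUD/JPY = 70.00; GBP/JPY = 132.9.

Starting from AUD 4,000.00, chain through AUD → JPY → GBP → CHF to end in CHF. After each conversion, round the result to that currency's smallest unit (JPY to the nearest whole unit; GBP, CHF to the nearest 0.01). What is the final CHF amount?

AUD 4,000.00 × 70.00 = JPY 280,000
JPY 280,000 ÷ 132.9 = GBP 2,106.85
GBP 2,106.85 × 1.166 = CHF 2,456.59

CHF 2,456.59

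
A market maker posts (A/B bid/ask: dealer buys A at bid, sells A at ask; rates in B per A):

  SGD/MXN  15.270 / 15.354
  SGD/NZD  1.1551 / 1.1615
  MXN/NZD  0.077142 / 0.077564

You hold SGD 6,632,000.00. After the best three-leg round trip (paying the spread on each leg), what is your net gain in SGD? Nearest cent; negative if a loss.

Best loop SGD → MXN → NZD → SGD:
SGD 6,632,000.00 × 15.270 (sell SGD at bid) = MXN 101,270,640.00
MXN 101,270,640.00 × 0.077142 (sell MXN at bid) = NZD 7,812,219.71
NZD 7,812,219.71 ÷ 1.1615 (buy SGD at ask) = SGD 6,725,974.78

Net profit: SGD 93,974.78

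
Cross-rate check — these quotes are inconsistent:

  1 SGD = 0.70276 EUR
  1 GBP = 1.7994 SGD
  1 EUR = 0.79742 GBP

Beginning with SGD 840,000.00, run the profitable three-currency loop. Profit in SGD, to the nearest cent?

Profit: SGD 7,034.62

Profitable loop is SGD → EUR → GBP → SGD:
SGD 840,000.00 × 0.70276 = EUR 590,318.40
EUR 590,318.40 × 0.79742 = GBP 470,731.70
GBP 470,731.70 × 1.7994 = SGD 847,034.62
Profit = SGD 847,034.62 − SGD 840,000.00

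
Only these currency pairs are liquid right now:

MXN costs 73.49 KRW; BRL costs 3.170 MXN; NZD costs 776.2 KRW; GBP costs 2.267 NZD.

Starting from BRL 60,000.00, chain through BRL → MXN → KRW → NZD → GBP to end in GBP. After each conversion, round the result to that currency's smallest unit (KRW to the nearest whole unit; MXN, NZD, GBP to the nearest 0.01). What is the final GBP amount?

GBP 7,943.53

BRL 60,000.00 × 3.170 = MXN 190,200.00
MXN 190,200.00 × 73.49 = KRW 13,977,798
KRW 13,977,798 ÷ 776.2 = NZD 18,007.99
NZD 18,007.99 ÷ 2.267 = GBP 7,943.53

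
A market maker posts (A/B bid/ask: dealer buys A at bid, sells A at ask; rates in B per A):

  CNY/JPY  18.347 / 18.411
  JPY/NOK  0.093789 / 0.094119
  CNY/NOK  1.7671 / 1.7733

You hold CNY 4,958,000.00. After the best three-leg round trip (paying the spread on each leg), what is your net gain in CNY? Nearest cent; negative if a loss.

Best loop CNY → NOK → JPY → CNY:
CNY 4,958,000.00 × 1.7671 (sell CNY at bid) = NOK 8,761,281.80
NOK 8,761,281.80 ÷ 0.094119 (buy JPY at ask) = JPY 93,087,281
JPY 93,087,281 ÷ 18.411 (buy CNY at ask) = CNY 5,056,068.71

Net profit: CNY 98,068.71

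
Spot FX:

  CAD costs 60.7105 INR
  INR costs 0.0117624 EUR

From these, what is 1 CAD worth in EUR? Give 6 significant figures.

1 CAD × 60.7105 = 60.7105 INR
60.7105 INR × 0.0117624 = 0.714101 EUR

CAD/EUR = 0.714101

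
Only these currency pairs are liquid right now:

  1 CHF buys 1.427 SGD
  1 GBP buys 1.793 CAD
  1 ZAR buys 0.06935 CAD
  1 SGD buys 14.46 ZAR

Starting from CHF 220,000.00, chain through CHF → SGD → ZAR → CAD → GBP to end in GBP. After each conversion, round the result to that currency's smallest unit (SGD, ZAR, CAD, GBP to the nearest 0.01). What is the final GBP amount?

CHF 220,000.00 × 1.427 = SGD 313,940.00
SGD 313,940.00 × 14.46 = ZAR 4,539,572.40
ZAR 4,539,572.40 × 0.06935 = CAD 314,819.35
CAD 314,819.35 ÷ 1.793 = GBP 175,582.46

GBP 175,582.46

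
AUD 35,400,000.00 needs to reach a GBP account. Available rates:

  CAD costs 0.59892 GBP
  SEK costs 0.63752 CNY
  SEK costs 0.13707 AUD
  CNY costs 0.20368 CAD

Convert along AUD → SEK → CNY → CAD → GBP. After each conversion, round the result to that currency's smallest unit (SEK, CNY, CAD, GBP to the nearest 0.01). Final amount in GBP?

GBP 20,085,001.35

AUD 35,400,000.00 ÷ 0.13707 = SEK 258,262,201.79
SEK 258,262,201.79 × 0.63752 = CNY 164,647,318.89
CNY 164,647,318.89 × 0.20368 = CAD 33,535,365.91
CAD 33,535,365.91 × 0.59892 = GBP 20,085,001.35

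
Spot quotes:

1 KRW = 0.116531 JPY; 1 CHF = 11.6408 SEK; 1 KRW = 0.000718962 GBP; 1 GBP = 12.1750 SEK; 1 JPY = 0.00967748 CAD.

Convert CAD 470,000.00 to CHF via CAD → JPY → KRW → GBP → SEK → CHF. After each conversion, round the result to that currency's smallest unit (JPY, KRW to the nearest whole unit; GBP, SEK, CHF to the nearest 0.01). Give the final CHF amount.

CHF 313,390.75

CAD 470,000.00 ÷ 0.00967748 = JPY 48,566,362
JPY 48,566,362 ÷ 0.116531 = KRW 416,767,744
KRW 416,767,744 × 0.000718962 = GBP 299,640.17
GBP 299,640.17 × 12.1750 = SEK 3,648,119.07
SEK 3,648,119.07 ÷ 11.6408 = CHF 313,390.75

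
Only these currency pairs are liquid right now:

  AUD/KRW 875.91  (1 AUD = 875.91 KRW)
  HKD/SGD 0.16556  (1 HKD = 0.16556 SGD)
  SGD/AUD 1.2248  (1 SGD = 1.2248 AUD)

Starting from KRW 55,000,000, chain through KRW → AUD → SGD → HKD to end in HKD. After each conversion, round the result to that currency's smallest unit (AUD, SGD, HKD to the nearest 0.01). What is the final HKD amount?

KRW 55,000,000 ÷ 875.91 = AUD 62,791.84
AUD 62,791.84 ÷ 1.2248 = SGD 51,267.02
SGD 51,267.02 ÷ 0.16556 = HKD 309,658.25

HKD 309,658.25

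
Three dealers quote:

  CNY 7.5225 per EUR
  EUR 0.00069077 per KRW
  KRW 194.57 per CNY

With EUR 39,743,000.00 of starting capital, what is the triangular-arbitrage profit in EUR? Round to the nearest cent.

Profit: EUR 439,059.28

Profitable loop is EUR → CNY → KRW → EUR:
EUR 39,743,000.00 × 7.5225 = CNY 298,966,717.50
CNY 298,966,717.50 × 194.57 = KRW 58,169,954,224
KRW 58,169,954,224 × 0.00069077 = EUR 40,182,059.28
Profit = EUR 40,182,059.28 − EUR 39,743,000.00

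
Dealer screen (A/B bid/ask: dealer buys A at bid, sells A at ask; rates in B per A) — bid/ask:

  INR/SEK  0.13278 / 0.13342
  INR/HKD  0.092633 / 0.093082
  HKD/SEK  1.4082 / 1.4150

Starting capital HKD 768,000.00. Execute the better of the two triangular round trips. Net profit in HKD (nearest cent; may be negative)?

Net profit: HKD 6,233.11

Best loop HKD → INR → SEK → HKD:
HKD 768,000.00 ÷ 0.093082 (buy INR at ask) = INR 8,250,789.63
INR 8,250,789.63 × 0.13278 (sell INR at bid) = SEK 1,095,539.85
SEK 1,095,539.85 ÷ 1.4150 (buy HKD at ask) = HKD 774,233.11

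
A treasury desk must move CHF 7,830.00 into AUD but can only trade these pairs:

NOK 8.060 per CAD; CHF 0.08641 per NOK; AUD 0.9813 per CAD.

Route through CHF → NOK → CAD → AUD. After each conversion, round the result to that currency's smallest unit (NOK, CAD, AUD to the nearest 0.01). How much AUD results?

CHF 7,830.00 ÷ 0.08641 = NOK 90,614.51
NOK 90,614.51 ÷ 8.060 = CAD 11,242.50
CAD 11,242.50 × 0.9813 = AUD 11,032.27

AUD 11,032.27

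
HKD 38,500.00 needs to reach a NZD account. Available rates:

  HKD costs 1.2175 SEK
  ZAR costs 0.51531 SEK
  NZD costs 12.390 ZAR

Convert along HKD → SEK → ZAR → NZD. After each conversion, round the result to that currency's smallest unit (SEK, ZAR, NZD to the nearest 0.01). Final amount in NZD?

NZD 7,341.59

HKD 38,500.00 × 1.2175 = SEK 46,873.75
SEK 46,873.75 ÷ 0.51531 = ZAR 90,962.24
ZAR 90,962.24 ÷ 12.390 = NZD 7,341.59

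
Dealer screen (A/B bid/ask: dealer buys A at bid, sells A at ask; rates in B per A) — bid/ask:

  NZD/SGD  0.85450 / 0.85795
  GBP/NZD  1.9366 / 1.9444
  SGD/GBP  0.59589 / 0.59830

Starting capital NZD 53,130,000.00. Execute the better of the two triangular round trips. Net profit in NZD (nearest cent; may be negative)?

Net profit: NZD 102,053.76

Best loop NZD → GBP → SGD → NZD:
NZD 53,130,000.00 ÷ 1.9444 (buy GBP at ask) = GBP 27,324,624.56
GBP 27,324,624.56 ÷ 0.59830 (buy SGD at ask) = SGD 45,670,440.52
SGD 45,670,440.52 ÷ 0.85795 (buy NZD at ask) = NZD 53,232,053.76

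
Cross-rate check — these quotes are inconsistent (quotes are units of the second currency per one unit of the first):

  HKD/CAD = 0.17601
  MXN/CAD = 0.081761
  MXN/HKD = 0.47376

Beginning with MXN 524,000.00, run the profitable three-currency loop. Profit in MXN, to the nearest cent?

Profit: MXN 10,417.69

Profitable loop is MXN → HKD → CAD → MXN:
MXN 524,000.00 × 0.47376 = HKD 248,250.24
HKD 248,250.24 × 0.17601 = CAD 43,694.52
CAD 43,694.52 ÷ 0.081761 = MXN 534,417.69
Profit = MXN 534,417.69 − MXN 524,000.00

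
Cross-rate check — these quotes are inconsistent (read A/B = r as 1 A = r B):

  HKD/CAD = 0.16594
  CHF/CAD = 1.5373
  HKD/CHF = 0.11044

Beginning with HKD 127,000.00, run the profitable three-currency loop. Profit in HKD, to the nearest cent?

Profitable loop is HKD → CHF → CAD → HKD:
HKD 127,000.00 × 0.11044 = CHF 14,025.88
CHF 14,025.88 × 1.5373 = CAD 21,561.99
CAD 21,561.99 ÷ 0.16594 = HKD 129,938.44
Profit = HKD 129,938.44 − HKD 127,000.00

Profit: HKD 2,938.44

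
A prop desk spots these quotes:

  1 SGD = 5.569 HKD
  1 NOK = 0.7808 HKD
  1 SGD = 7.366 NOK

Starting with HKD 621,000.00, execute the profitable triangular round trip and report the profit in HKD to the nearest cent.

Profit: HKD 20,336.42

Profitable loop is HKD → SGD → NOK → HKD:
HKD 621,000.00 ÷ 5.569 = SGD 111,510.15
SGD 111,510.15 × 7.366 = NOK 821,383.73
NOK 821,383.73 × 0.7808 = HKD 641,336.42
Profit = HKD 641,336.42 − HKD 621,000.00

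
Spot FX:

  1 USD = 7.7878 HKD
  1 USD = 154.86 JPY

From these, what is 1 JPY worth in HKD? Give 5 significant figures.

JPY/HKD = 0.050289

1 JPY ÷ 154.86 = 0.00645745 USD
0.00645745 USD × 7.7878 = 0.0502893 HKD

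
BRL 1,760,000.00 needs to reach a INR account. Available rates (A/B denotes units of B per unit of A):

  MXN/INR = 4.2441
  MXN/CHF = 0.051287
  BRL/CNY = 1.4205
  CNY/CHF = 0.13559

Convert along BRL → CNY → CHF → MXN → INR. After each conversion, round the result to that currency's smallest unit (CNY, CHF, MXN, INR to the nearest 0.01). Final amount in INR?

BRL 1,760,000.00 × 1.4205 = CNY 2,500,080.00
CNY 2,500,080.00 × 0.13559 = CHF 338,985.85
CHF 338,985.85 ÷ 0.051287 = MXN 6,609,586.25
MXN 6,609,586.25 × 4.2441 = INR 28,051,745.00

INR 28,051,745.00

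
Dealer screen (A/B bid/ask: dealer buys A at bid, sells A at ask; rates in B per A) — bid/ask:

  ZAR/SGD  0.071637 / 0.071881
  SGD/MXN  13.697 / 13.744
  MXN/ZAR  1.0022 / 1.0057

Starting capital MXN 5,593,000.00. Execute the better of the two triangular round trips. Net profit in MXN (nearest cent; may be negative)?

Best loop MXN → SGD → ZAR → MXN:
MXN 5,593,000.00 ÷ 13.744 (buy SGD at ask) = SGD 406,941.21
SGD 406,941.21 ÷ 0.071881 (buy ZAR at ask) = ZAR 5,661,318.16
ZAR 5,661,318.16 ÷ 1.0057 (buy MXN at ask) = MXN 5,629,231.54

Net profit: MXN 36,231.54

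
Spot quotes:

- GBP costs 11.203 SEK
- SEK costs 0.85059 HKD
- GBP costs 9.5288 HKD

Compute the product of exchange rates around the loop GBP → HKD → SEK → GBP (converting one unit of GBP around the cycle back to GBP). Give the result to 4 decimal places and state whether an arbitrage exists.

Around GBP → HKD → SEK → GBP: 1 × 9.5288 ÷ 0.85059 ÷ 11.203 = 0.999962
Product ≈ 1 (deviation 0.004%, within rounding noise).

1.0000 (no arbitrage)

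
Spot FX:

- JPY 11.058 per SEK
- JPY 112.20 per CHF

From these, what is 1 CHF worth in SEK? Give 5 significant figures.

CHF/SEK = 10.147

1 CHF × 112.20 = 112.2 JPY
112.2 JPY ÷ 11.058 = 10.1465 SEK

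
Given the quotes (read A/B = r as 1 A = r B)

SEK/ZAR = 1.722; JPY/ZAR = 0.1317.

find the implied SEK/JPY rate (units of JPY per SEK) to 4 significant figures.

1 SEK × 1.722 = 1.722 ZAR
1.722 ZAR ÷ 0.1317 = 13.0752 JPY

SEK/JPY = 13.08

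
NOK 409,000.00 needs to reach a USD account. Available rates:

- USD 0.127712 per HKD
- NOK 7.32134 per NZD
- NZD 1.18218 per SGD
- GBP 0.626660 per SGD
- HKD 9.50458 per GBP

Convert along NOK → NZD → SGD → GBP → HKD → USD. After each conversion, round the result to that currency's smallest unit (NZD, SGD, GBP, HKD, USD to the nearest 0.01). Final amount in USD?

NOK 409,000.00 ÷ 7.32134 = NZD 55,864.09
NZD 55,864.09 ÷ 1.18218 = SGD 47,255.15
SGD 47,255.15 × 0.626660 = GBP 29,612.91
GBP 29,612.91 × 9.50458 = HKD 281,458.27
HKD 281,458.27 × 0.127712 = USD 35,945.60

USD 35,945.60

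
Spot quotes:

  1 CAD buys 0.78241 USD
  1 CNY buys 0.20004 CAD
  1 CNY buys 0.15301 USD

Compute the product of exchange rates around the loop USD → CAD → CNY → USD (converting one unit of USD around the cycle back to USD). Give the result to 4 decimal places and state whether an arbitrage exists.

0.9776 (arbitrage exists)

Around USD → CAD → CNY → USD: 1 ÷ 0.78241 ÷ 0.20004 × 0.15301 = 0.977617
Product < 1; profitable direction is USD → CNY → CAD → USD.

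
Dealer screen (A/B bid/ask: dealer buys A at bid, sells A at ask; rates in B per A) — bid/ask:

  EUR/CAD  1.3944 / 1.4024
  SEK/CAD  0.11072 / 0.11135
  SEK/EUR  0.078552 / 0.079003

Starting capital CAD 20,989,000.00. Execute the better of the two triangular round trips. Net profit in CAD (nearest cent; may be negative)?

Net result: CAD -13,982.18 (no profitable arbitrage after spreads)

Best loop CAD → EUR → SEK → CAD:
CAD 20,989,000.00 ÷ 1.4024 (buy EUR at ask) = EUR 14,966,486.02
EUR 14,966,486.02 ÷ 0.079003 (buy SEK at ask) = SEK 189,441,996.18
SEK 189,441,996.18 × 0.11072 (sell SEK at bid) = CAD 20,975,017.82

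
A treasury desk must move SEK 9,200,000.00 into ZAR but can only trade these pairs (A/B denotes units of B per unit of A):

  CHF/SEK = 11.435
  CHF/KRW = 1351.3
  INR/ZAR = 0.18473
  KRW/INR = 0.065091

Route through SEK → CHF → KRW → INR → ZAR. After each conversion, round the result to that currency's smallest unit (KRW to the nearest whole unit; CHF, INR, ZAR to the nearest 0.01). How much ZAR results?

ZAR 13,072,595.05

SEK 9,200,000.00 ÷ 11.435 = CHF 804,547.44
CHF 804,547.44 × 1351.3 = KRW 1,087,184,956
KRW 1,087,184,956 × 0.065091 = INR 70,765,955.97
INR 70,765,955.97 × 0.18473 = ZAR 13,072,595.05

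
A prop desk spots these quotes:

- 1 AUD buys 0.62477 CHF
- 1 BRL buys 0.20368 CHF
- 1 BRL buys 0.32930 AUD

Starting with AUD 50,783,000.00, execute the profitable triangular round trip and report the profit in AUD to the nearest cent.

Profitable loop is AUD → CHF → BRL → AUD:
AUD 50,783,000.00 × 0.62477 = CHF 31,727,694.91
CHF 31,727,694.91 ÷ 0.20368 = BRL 155,772,264.88
BRL 155,772,264.88 × 0.32930 = AUD 51,295,806.82
Profit = AUD 51,295,806.82 − AUD 50,783,000.00

Profit: AUD 512,806.82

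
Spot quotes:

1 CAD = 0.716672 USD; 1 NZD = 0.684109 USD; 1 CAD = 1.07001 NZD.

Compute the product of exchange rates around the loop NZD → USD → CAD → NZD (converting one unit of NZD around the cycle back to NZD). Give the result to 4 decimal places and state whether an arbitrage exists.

1.0214 (arbitrage exists)

Around NZD → USD → CAD → NZD: 1 × 0.684109 ÷ 0.716672 × 1.07001 = 1.021393
Product > 1; profitable direction is NZD → USD → CAD → NZD.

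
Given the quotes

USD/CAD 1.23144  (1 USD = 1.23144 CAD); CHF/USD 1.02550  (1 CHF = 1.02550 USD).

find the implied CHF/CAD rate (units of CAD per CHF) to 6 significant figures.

1 CHF × 1.02550 = 1.0255 USD
1.0255 USD × 1.23144 = 1.26284 CAD

CHF/CAD = 1.26284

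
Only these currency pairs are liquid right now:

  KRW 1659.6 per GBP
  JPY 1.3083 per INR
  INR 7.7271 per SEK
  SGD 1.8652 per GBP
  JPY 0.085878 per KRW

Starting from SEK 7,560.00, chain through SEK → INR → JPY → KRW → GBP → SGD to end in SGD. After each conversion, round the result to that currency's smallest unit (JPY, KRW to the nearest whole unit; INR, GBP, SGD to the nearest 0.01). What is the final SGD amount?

SEK 7,560.00 × 7.7271 = INR 58,416.88
INR 58,416.88 × 1.3083 = JPY 76,427
JPY 76,427 ÷ 0.085878 = KRW 889,949
KRW 889,949 ÷ 1659.6 = GBP 536.24
GBP 536.24 × 1.8652 = SGD 1,000.19

SGD 1,000.19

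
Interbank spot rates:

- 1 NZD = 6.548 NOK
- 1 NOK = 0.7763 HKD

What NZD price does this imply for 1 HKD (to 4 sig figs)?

1 HKD ÷ 0.7763 = 1.28816 NOK
1.28816 NOK ÷ 6.548 = 0.196726 NZD

HKD/NZD = 0.1967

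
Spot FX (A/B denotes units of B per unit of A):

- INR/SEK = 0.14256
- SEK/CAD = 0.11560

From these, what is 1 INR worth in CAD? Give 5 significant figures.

1 INR × 0.14256 = 0.14256 SEK
0.14256 SEK × 0.11560 = 0.0164799 CAD

INR/CAD = 0.016480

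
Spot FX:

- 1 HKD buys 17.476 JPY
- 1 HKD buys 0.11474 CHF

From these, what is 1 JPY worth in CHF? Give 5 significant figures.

JPY/CHF = 0.0065656

1 JPY ÷ 17.476 = 0.0572213 HKD
0.0572213 HKD × 0.11474 = 0.00656558 CHF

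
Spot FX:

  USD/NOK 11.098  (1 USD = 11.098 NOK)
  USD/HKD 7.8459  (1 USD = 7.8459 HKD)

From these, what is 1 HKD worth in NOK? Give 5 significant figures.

1 HKD ÷ 7.8459 = 0.127455 USD
0.127455 USD × 11.098 = 1.4145 NOK

HKD/NOK = 1.4145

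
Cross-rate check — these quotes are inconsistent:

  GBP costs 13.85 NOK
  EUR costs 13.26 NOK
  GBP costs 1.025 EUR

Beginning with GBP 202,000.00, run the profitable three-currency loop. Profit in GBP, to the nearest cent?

Profit: GBP 3,841.89

Profitable loop is GBP → NOK → EUR → GBP:
GBP 202,000.00 × 13.85 = NOK 2,797,700.00
NOK 2,797,700.00 ÷ 13.26 = EUR 210,987.93
EUR 210,987.93 ÷ 1.025 = GBP 205,841.89
Profit = GBP 205,841.89 − GBP 202,000.00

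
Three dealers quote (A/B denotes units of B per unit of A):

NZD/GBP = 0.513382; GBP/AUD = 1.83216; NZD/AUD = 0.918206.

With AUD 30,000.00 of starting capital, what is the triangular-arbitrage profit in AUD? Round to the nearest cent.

Profit: AUD 731.60

Profitable loop is AUD → NZD → GBP → AUD:
AUD 30,000.00 ÷ 0.918206 = NZD 32,672.41
NZD 32,672.41 × 0.513382 = GBP 16,773.43
GBP 16,773.43 × 1.83216 = AUD 30,731.60
Profit = AUD 30,731.60 − AUD 30,000.00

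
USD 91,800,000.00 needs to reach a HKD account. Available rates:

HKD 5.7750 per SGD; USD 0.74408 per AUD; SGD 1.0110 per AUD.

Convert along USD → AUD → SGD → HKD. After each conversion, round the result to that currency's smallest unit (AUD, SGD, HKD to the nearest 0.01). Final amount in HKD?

HKD 720,321,195.31

USD 91,800,000.00 ÷ 0.74408 = AUD 123,373,830.77
AUD 123,373,830.77 × 1.0110 = SGD 124,730,942.91
SGD 124,730,942.91 × 5.7750 = HKD 720,321,195.31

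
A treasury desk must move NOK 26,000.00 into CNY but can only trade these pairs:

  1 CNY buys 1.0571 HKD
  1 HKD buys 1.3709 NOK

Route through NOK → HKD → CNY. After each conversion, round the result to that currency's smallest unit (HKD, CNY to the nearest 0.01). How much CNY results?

CNY 17,941.20

NOK 26,000.00 ÷ 1.3709 = HKD 18,965.64
HKD 18,965.64 ÷ 1.0571 = CNY 17,941.20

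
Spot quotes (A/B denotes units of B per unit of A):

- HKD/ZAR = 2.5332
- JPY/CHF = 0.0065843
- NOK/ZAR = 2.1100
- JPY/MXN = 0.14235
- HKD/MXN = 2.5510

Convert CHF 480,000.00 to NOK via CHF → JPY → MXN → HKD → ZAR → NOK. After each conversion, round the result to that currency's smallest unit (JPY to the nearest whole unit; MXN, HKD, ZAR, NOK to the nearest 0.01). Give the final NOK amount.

CHF 480,000.00 ÷ 0.0065843 = JPY 72,900,688
JPY 72,900,688 × 0.14235 = MXN 10,377,412.94
MXN 10,377,412.94 ÷ 2.5510 = HKD 4,067,978.42
HKD 4,067,978.42 × 2.5332 = ZAR 10,305,002.93
ZAR 10,305,002.93 ÷ 2.1100 = NOK 4,883,887.64

NOK 4,883,887.64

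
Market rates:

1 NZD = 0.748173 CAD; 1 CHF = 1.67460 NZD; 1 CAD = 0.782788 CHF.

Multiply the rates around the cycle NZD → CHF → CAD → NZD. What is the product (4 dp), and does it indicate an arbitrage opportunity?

1.0196 (arbitrage exists)

Around NZD → CHF → CAD → NZD: 1 ÷ 1.67460 ÷ 0.782788 ÷ 0.748173 = 1.019630
Product > 1; profitable direction is NZD → CHF → CAD → NZD.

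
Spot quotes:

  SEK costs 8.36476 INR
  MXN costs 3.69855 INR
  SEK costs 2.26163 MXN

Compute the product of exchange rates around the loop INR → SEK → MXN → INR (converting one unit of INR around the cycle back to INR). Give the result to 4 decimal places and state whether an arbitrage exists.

1.0000 (no arbitrage)

Around INR → SEK → MXN → INR: 1 ÷ 8.36476 × 2.26163 × 3.69855 = 0.999999
Product ≈ 1 (deviation 0.000%, within rounding noise).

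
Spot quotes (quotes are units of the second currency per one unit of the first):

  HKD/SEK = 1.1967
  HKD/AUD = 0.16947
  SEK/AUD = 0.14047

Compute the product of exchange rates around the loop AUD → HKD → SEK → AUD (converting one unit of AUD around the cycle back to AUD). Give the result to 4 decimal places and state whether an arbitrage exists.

0.9919 (arbitrage exists)

Around AUD → HKD → SEK → AUD: 1 ÷ 0.16947 × 1.1967 × 0.14047 = 0.991919
Product < 1; profitable direction is AUD → SEK → HKD → AUD.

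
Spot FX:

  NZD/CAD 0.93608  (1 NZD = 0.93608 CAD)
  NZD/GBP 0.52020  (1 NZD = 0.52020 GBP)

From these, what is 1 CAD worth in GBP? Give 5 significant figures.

1 CAD ÷ 0.93608 = 1.06828 NZD
1.06828 NZD × 0.52020 = 0.555722 GBP

CAD/GBP = 0.55572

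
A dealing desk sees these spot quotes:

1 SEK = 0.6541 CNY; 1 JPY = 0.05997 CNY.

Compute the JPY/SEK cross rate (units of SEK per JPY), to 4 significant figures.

1 JPY × 0.05997 = 0.05997 CNY
0.05997 CNY ÷ 0.6541 = 0.0916832 SEK

JPY/SEK = 0.09168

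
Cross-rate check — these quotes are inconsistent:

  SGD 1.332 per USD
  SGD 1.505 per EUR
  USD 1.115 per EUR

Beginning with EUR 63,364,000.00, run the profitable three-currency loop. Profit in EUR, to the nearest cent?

Profit: EUR 845,604.22

Profitable loop is EUR → SGD → USD → EUR:
EUR 63,364,000.00 × 1.505 = SGD 95,362,820.00
SGD 95,362,820.00 ÷ 1.332 = USD 71,593,708.71
USD 71,593,708.71 ÷ 1.115 = EUR 64,209,604.22
Profit = EUR 64,209,604.22 − EUR 63,364,000.00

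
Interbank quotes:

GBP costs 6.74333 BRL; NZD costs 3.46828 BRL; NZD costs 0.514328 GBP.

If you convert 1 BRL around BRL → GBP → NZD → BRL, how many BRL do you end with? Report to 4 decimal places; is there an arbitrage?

Around BRL → GBP → NZD → BRL: 1 ÷ 6.74333 ÷ 0.514328 × 3.46828 = 0.999999
Product ≈ 1 (deviation 0.000%, within rounding noise).

1.0000 (no arbitrage)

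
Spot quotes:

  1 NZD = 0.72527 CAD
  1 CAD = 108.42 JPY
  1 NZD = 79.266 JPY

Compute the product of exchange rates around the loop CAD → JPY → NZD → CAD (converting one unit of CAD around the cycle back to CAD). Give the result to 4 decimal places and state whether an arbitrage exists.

0.9920 (arbitrage exists)

Around CAD → JPY → NZD → CAD: 1 × 108.42 ÷ 79.266 × 0.72527 = 0.992024
Product < 1; profitable direction is CAD → NZD → JPY → CAD.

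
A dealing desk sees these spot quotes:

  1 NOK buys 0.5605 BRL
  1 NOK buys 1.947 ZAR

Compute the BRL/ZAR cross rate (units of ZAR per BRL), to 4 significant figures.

BRL/ZAR = 3.474

1 BRL ÷ 0.5605 = 1.78412 NOK
1.78412 NOK × 1.947 = 3.47368 ZAR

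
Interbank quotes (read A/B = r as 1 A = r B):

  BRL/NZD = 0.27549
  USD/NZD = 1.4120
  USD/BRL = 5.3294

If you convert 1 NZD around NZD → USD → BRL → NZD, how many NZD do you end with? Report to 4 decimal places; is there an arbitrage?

Around NZD → USD → BRL → NZD: 1 ÷ 1.4120 × 5.3294 × 0.27549 = 1.039799
Product > 1; profitable direction is NZD → USD → BRL → NZD.

1.0398 (arbitrage exists)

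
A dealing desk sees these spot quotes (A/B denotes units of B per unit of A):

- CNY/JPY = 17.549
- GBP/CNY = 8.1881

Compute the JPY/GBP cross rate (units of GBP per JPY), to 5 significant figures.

JPY/GBP = 0.0069593

1 JPY ÷ 17.549 = 0.0569833 CNY
0.0569833 CNY ÷ 8.1881 = 0.00695928 GBP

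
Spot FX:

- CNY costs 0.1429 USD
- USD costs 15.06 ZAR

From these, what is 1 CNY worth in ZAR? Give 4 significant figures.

CNY/ZAR = 2.152

1 CNY × 0.1429 = 0.1429 USD
0.1429 USD × 15.06 = 2.15207 ZAR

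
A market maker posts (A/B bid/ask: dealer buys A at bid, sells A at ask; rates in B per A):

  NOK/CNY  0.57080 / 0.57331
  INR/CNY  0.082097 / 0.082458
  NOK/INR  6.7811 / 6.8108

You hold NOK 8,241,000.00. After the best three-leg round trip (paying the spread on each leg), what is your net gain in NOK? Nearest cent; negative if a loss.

Net profit: NOK 134,928.36

Best loop NOK → CNY → INR → NOK:
NOK 8,241,000.00 × 0.57080 (sell NOK at bid) = CNY 4,703,962.80
CNY 4,703,962.80 ÷ 0.082458 (buy INR at ask) = INR 57,046,772.90
INR 57,046,772.90 ÷ 6.8108 (buy NOK at ask) = NOK 8,375,928.36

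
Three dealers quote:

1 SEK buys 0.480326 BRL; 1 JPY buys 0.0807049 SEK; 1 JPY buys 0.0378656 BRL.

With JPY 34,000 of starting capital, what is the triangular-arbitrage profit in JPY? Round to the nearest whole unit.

Profit: JPY 807

Profitable loop is JPY → SEK → BRL → JPY:
JPY 34,000 × 0.0807049 = SEK 2,743.97
SEK 2,743.97 × 0.480326 = BRL 1,318.00
BRL 1,318.00 ÷ 0.0378656 = JPY 34,807
Profit = JPY 34,807 − JPY 34,000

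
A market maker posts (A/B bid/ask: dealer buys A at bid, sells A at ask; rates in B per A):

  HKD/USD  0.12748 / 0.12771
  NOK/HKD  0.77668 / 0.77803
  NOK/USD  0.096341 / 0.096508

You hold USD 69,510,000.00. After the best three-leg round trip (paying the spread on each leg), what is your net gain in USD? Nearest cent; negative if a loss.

Net profit: USD 1,802,908.53

Best loop USD → NOK → HKD → USD:
USD 69,510,000.00 ÷ 0.096508 (buy NOK at ask) = NOK 720,251,170.89
NOK 720,251,170.89 × 0.77668 (sell NOK at bid) = HKD 559,404,679.40
HKD 559,404,679.40 × 0.12748 (sell HKD at bid) = USD 71,312,908.53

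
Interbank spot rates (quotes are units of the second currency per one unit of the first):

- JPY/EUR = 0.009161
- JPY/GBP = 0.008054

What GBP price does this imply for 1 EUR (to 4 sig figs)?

EUR/GBP = 0.8792

1 EUR ÷ 0.009161 = 109.158 JPY
109.158 JPY × 0.008054 = 0.879162 GBP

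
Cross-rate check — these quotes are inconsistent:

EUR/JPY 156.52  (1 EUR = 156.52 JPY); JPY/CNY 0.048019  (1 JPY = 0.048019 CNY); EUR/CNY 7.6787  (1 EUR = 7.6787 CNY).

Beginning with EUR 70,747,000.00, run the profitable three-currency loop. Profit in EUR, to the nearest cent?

Profit: EUR 1,532,106.97

Profitable loop is EUR → CNY → JPY → EUR:
EUR 70,747,000.00 × 7.6787 = CNY 543,244,988.90
CNY 543,244,988.90 ÷ 0.048019 = JPY 11,313,125,823
JPY 11,313,125,823 ÷ 156.52 = EUR 72,279,106.97
Profit = EUR 72,279,106.97 − EUR 70,747,000.00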